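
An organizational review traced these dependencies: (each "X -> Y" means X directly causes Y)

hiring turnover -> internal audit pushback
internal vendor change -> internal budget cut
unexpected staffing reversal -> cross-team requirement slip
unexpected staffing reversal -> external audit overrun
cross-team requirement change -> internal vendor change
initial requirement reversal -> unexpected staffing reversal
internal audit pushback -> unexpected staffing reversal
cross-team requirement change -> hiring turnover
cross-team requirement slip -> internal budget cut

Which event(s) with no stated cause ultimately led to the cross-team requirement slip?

the cross-team requirement change, the initial requirement reversal

Tracing upstream from the cross-team requirement slip: the cross-team requirement slip ← the unexpected staffing reversal ← the internal audit pushback ← the hiring turnover ← the cross-team requirement change.
A separate upstream branch: the cross-team requirement slip ← the unexpected staffing reversal ← the initial requirement reversal.
Each of those chain origins has no stated cause.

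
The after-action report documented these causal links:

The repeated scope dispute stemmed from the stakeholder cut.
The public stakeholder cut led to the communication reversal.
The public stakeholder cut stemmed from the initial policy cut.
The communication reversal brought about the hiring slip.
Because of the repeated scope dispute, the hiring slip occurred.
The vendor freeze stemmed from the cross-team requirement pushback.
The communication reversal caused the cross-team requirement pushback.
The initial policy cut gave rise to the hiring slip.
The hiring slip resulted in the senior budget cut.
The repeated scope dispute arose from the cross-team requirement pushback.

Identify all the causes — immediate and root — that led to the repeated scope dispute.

the communication reversal, the cross-team requirement pushback, the initial policy cut, the public stakeholder cut, the stakeholder cut

Immediate causes of the repeated scope dispute: the cross-team requirement pushback, the stakeholder cut.
Further upstream: the initial policy cut, the public stakeholder cut, the communication reversal.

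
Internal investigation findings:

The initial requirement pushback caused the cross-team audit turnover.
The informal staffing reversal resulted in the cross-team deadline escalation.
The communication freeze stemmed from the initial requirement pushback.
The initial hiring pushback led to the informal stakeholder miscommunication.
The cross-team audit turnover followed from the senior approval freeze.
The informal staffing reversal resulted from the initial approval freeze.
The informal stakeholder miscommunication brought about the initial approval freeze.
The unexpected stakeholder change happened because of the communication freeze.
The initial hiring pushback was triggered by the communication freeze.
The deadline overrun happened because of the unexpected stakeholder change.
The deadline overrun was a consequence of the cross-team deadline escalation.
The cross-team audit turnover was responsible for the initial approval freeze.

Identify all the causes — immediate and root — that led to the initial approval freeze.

Immediate causes of the initial approval freeze: the cross-team audit turnover, the informal stakeholder miscommunication.
Further upstream: the initial requirement pushback, the communication freeze, the initial hiring pushback, the senior approval freeze.

the communication freeze, the cross-team audit turnover, the informal stakeholder miscommunication, the initial hiring pushback, the initial requirement pushback, the senior approval freeze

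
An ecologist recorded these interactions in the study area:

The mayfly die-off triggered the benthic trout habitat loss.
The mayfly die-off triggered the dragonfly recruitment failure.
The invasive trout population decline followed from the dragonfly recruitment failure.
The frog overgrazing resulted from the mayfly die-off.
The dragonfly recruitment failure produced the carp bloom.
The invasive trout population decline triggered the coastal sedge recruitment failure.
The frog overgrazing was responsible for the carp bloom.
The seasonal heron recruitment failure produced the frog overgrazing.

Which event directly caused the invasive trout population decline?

the dragonfly recruitment failure

Upstream contributors include the mayfly die-off, but only the dragonfly recruitment failure feeds directly into the invasive trout population decline.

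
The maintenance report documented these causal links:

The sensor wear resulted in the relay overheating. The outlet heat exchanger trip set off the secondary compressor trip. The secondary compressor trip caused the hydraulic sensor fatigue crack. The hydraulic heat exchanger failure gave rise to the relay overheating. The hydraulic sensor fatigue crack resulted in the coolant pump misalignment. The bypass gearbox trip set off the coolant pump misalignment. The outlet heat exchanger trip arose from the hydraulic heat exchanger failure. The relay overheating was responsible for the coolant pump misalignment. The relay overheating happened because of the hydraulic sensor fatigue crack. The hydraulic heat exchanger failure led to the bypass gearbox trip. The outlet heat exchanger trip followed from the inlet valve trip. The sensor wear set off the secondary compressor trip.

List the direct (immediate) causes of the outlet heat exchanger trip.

the hydraulic heat exchanger failure, the inlet valve trip

the hydraulic heat exchanger failure, the inlet valve trip → the outlet heat exchanger trip with nothing further upstream stated.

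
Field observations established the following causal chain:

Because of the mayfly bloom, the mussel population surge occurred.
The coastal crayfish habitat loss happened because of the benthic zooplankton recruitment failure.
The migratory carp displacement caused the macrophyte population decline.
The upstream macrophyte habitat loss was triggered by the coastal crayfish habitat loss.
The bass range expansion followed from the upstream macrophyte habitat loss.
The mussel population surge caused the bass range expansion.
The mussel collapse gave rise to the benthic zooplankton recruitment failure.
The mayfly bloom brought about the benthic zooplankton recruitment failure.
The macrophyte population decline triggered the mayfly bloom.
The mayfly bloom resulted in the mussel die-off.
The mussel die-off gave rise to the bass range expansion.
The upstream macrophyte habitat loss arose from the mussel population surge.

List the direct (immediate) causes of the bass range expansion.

Upstream contributors include the mussel collapse, the migratory carp displacement, the macrophyte population decline, the mayfly bloom, the benthic zooplankton recruitment failure, the coastal crayfish habitat loss, but only the mussel die-off, the mussel population surge, the upstream macrophyte habitat loss feed directly into the bass range expansion.

the mussel die-off, the mussel population surge, the upstream macrophyte habitat loss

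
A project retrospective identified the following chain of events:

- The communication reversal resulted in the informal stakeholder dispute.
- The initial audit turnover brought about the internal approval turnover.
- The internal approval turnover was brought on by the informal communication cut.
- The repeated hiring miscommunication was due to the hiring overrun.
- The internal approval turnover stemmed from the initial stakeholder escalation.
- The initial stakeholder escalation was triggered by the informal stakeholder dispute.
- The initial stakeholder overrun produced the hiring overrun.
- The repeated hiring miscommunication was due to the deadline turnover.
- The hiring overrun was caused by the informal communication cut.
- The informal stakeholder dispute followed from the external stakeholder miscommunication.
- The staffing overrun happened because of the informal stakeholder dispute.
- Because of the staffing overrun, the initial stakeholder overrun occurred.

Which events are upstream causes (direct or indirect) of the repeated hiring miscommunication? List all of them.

the communication reversal, the deadline turnover, the external stakeholder miscommunication, the hiring overrun, the informal communication cut, the informal stakeholder dispute, the initial stakeholder overrun, the staffing overrun

Immediate causes of the repeated hiring miscommunication: the deadline turnover, the hiring overrun.
Further upstream: the communication reversal, the external stakeholder miscommunication, the informal stakeholder dispute, the staffing overrun, the informal communication cut, the initial stakeholder overrun.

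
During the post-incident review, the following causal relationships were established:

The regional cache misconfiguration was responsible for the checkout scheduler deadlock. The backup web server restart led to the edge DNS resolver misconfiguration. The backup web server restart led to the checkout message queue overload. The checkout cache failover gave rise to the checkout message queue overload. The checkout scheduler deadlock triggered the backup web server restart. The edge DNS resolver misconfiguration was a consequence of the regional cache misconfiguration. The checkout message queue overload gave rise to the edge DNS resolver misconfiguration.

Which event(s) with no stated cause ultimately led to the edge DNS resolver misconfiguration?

the checkout cache failover, the regional cache misconfiguration

Tracing upstream from the edge DNS resolver misconfiguration: the edge DNS resolver misconfiguration ← the regional cache misconfiguration.
A separate upstream branch: the edge DNS resolver misconfiguration ← the checkout message queue overload ← the checkout cache failover.
Each of those chain origins has no stated cause.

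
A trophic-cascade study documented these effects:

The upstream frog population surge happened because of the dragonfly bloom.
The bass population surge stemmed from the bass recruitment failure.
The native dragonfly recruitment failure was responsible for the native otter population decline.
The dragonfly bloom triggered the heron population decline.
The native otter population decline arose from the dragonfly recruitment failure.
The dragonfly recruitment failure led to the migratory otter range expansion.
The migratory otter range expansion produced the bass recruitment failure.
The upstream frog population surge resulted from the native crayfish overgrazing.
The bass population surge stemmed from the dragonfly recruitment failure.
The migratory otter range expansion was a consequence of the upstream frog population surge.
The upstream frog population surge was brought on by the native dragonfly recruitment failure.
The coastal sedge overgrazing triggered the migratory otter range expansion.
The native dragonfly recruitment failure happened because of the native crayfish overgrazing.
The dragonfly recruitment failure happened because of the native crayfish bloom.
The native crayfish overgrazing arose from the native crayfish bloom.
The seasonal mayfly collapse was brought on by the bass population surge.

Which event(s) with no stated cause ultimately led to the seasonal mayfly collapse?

the coastal sedge overgrazing, the dragonfly bloom, the native crayfish bloom

Tracing upstream from the seasonal mayfly collapse: the seasonal mayfly collapse ← the bass population surge ← the dragonfly recruitment failure ← the native crayfish bloom.
A separate upstream branch: the seasonal mayfly collapse ← the bass population surge ← the bass recruitment failure ← the migratory otter range expansion ← the coastal sedge overgrazing.
A separate upstream branch: the seasonal mayfly collapse ← the bass population surge ← the bass recruitment failure ← the migratory otter range expansion ← the upstream frog population surge ← the dragonfly bloom.
Each of those chain origins has no stated cause.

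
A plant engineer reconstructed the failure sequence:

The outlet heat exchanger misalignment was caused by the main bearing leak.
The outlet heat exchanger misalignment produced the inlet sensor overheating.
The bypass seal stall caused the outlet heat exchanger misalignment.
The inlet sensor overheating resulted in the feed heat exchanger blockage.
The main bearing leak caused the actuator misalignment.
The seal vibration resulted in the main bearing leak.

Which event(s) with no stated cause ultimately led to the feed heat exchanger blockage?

the bypass seal stall, the seal vibration

Tracing upstream from the feed heat exchanger blockage: the feed heat exchanger blockage ← the inlet sensor overheating ← the outlet heat exchanger misalignment ← the main bearing leak ← the seal vibration.
A separate upstream branch: the feed heat exchanger blockage ← the inlet sensor overheating ← the outlet heat exchanger misalignment ← the bypass seal stall.
Each of those chain origins has no stated cause.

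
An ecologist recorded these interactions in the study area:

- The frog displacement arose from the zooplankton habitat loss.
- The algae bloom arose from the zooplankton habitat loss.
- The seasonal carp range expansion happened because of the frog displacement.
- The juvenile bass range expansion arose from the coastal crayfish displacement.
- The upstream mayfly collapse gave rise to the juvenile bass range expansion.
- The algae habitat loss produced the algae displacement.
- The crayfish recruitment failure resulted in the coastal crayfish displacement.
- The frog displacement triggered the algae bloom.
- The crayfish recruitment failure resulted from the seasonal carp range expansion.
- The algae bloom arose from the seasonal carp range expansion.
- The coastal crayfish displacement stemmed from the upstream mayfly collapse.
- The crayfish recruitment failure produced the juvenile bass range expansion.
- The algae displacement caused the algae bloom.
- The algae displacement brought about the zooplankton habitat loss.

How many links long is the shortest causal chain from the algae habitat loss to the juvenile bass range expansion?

6

Shortest chain: the algae habitat loss → the algae displacement → the zooplankton habitat loss → the frog displacement → the seasonal carp range expansion → the crayfish recruitment failure → the juvenile bass range expansion.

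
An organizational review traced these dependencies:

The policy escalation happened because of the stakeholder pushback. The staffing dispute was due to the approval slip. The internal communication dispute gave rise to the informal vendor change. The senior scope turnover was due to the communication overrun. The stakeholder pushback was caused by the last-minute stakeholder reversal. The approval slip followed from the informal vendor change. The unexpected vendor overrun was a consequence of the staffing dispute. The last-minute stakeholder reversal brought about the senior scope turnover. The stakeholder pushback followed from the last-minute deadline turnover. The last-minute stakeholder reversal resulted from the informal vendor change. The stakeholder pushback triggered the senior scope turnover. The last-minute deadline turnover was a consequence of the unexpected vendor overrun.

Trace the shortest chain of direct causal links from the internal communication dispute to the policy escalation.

the internal communication dispute → the informal vendor change
the informal vendor change → the last-minute stakeholder reversal
the last-minute stakeholder reversal → the stakeholder pushback
the stakeholder pushback → the policy escalation
Length: 4 steps.

the internal communication dispute → the informal vendor change → the last-minute stakeholder reversal → the stakeholder pushback → the policy escalation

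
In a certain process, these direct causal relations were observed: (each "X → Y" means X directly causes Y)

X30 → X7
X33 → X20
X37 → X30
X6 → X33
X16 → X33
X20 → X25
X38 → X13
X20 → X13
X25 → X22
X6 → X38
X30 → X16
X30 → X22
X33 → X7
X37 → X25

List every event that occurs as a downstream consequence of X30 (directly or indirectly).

X13, X16, X20, X22, X25, X33, X7

Direct effects: X16, X7, X22.
2 steps out: X33.
3 steps out: X20.
4 steps out: X13, X25.
Not reachable from it: X6, X38, X37.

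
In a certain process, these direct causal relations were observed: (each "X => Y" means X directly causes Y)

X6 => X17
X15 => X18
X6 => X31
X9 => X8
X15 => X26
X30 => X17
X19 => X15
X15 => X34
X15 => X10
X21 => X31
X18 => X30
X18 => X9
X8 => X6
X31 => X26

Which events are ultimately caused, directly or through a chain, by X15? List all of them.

Direct effects: X10, X18, X34, X26.
2 steps out: X9, X30.
3 steps out: X8, X17.
4 steps out: X6.
5 steps out: X31.
Not reachable from it: X19, X21.

X10, X17, X18, X26, X30, X31, X34, X6, X8, X9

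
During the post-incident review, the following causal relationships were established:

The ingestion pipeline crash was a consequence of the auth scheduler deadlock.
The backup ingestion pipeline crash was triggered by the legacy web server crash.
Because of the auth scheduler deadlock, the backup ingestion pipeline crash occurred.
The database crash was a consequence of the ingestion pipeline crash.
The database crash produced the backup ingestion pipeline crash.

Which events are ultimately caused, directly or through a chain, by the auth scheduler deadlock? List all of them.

Direct effects: the ingestion pipeline crash, the backup ingestion pipeline crash.
2 steps out: the database crash.
Not reachable from it: the legacy web server crash.

the backup ingestion pipeline crash, the database crash, the ingestion pipeline crash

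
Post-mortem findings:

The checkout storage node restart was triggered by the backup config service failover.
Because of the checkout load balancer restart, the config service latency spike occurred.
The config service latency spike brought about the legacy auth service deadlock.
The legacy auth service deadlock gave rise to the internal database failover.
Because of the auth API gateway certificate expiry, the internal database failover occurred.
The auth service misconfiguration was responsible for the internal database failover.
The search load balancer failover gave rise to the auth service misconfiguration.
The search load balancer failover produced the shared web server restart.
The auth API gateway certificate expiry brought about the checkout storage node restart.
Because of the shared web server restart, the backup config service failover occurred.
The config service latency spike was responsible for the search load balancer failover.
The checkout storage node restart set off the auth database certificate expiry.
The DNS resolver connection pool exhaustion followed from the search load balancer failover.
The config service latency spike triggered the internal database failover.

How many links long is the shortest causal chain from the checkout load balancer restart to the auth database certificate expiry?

Shortest chain: the checkout load balancer restart → the config service latency spike → the search load balancer failover → the shared web server restart → the backup config service failover → the checkout storage node restart → the auth database certificate expiry.

6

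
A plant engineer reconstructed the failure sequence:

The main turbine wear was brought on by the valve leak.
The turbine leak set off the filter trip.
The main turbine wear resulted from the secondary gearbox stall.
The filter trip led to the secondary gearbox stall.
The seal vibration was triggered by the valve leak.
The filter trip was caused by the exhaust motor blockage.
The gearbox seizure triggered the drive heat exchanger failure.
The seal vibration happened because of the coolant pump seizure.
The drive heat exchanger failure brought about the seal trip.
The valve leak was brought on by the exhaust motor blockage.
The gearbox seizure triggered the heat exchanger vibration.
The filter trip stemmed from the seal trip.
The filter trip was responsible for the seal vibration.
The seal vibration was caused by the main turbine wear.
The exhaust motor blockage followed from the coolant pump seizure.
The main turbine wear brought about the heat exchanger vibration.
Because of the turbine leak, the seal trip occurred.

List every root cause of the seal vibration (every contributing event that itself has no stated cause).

Tracing upstream from the seal vibration: the seal vibration ← the filter trip ← the turbine leak.
A separate upstream branch: the seal vibration ← the coolant pump seizure.
A separate upstream branch: the seal vibration ← the filter trip ← the seal trip ← the drive heat exchanger failure ← the gearbox seizure.
Each of those chain origins has no stated cause.

the coolant pump seizure, the gearbox seizure, the turbine leak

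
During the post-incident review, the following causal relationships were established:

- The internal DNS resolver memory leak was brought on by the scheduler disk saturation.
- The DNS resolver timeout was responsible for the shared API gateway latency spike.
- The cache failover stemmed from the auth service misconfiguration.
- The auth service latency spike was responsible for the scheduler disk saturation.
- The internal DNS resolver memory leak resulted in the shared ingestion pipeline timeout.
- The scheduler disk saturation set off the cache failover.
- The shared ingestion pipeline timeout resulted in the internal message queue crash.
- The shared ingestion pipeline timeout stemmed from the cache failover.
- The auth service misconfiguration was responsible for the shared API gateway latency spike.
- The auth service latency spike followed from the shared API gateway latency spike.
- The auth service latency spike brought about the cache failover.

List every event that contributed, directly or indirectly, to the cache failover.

the DNS resolver timeout, the auth service latency spike, the auth service misconfiguration, the scheduler disk saturation, the shared API gateway latency spike

Immediate causes of the cache failover: the auth service misconfiguration, the auth service latency spike, the scheduler disk saturation.
Further upstream: the shared API gateway latency spike, the DNS resolver timeout.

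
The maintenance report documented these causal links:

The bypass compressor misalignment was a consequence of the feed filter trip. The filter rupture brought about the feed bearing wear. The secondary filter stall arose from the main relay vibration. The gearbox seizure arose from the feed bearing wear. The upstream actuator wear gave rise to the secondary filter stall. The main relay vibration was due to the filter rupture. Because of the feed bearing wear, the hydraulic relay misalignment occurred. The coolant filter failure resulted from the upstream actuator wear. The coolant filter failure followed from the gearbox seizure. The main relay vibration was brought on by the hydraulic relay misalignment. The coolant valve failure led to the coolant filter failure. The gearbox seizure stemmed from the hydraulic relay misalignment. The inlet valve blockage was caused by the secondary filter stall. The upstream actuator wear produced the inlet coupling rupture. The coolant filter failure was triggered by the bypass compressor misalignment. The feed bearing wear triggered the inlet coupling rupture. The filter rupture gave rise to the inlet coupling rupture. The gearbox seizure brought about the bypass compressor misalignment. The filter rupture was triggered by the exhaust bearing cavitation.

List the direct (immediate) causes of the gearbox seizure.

Upstream contributors include the exhaust bearing cavitation, the filter rupture, but only the feed bearing wear, the hydraulic relay misalignment feed directly into the gearbox seizure.

the feed bearing wear, the hydraulic relay misalignment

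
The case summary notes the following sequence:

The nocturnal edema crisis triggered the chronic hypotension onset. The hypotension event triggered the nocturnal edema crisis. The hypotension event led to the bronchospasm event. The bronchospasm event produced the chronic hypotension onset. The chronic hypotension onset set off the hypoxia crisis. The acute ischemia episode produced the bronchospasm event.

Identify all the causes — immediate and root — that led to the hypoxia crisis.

the acute ischemia episode, the bronchospasm event, the chronic hypotension onset, the hypotension event, the nocturnal edema crisis

Immediate cause of the hypoxia crisis: the chronic hypotension onset.
Further upstream: the hypotension event, the bronchospasm event, the nocturnal edema crisis, the acute ischemia episode.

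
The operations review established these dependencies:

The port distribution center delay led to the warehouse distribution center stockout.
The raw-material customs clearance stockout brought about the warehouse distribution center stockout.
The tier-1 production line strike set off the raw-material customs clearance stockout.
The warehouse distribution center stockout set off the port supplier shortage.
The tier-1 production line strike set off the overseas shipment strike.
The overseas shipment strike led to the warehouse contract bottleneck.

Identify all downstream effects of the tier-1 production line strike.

the overseas shipment strike, the port supplier shortage, the raw-material customs clearance stockout, the warehouse contract bottleneck, the warehouse distribution center stockout

Direct effects: the overseas shipment strike, the raw-material customs clearance stockout.
2 steps out: the warehouse contract bottleneck, the warehouse distribution center stockout.
3 steps out: the port supplier shortage.
Not reachable from it: the port distribution center delay.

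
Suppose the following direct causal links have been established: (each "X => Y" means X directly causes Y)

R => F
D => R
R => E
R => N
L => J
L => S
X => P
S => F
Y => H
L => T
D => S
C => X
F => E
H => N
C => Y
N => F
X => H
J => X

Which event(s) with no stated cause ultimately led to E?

C, D, L

Tracing upstream from E: E ← R ← D.
A separate upstream branch: E ← F ← N ← H ← Y ← C.
A separate upstream branch: E ← F ← S ← L.
Each of those chain origins has no stated cause.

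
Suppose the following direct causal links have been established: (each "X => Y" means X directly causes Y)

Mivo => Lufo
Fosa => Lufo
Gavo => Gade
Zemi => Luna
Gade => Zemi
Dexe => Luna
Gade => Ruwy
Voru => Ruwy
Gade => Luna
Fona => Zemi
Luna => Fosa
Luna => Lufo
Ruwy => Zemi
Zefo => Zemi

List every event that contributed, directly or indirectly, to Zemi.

Fona, Gade, Gavo, Ruwy, Voru, Zefo

Immediate causes of Zemi: Fona, Zefo, Gade, Ruwy.
Further upstream: Voru, Gavo.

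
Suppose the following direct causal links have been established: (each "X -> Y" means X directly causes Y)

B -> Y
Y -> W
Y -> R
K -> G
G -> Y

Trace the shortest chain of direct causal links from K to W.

K → G
G → Y
Y → W
Length: 3 steps.

K → G → Y → W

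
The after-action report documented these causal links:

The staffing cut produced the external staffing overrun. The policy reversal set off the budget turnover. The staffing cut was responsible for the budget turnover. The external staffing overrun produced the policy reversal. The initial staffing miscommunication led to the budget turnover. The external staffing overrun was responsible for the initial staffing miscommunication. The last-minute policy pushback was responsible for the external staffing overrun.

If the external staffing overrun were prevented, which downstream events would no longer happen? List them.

Downstream of the external staffing overrun: the initial staffing miscommunication, the policy reversal, the budget turnover.
Of those, still caused via another path: the budget turnover.
The remainder have no surviving cause.

the initial staffing miscommunication, the policy reversal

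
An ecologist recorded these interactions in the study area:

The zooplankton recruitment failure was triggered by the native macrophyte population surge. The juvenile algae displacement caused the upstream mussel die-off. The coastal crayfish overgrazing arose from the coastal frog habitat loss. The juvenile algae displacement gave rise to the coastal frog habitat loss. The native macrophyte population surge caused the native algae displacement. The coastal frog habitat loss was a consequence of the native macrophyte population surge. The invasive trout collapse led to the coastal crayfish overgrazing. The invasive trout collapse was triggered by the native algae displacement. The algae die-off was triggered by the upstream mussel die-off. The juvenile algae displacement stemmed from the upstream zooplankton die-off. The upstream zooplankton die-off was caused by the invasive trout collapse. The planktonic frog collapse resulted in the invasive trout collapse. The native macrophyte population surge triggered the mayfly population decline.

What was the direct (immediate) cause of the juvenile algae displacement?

Upstream contributors include the native macrophyte population surge, the native algae displacement, the invasive trout collapse, the planktonic frog collapse, but only the upstream zooplankton die-off feeds directly into the juvenile algae displacement.

the upstream zooplankton die-off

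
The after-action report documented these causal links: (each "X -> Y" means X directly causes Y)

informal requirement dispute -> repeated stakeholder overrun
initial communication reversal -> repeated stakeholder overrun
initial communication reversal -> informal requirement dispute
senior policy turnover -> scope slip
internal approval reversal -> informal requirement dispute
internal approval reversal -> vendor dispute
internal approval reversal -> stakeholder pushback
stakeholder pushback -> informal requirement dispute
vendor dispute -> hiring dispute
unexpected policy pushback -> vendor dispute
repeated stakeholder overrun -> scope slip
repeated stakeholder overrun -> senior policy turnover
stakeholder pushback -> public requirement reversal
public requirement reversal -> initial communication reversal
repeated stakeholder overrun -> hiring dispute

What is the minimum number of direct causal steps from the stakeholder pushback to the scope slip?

3

Shortest chain: the stakeholder pushback → the informal requirement dispute → the repeated stakeholder overrun → the scope slip.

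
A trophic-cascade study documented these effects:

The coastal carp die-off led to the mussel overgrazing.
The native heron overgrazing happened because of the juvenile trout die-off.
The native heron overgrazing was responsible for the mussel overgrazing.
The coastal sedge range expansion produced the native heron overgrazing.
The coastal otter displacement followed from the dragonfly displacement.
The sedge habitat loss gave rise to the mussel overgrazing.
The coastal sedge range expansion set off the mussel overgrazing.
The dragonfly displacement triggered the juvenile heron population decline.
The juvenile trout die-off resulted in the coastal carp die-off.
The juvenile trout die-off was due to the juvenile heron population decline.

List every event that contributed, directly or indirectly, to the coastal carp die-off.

Immediate cause of the coastal carp die-off: the juvenile trout die-off.
Further upstream: the dragonfly displacement, the juvenile heron population decline.

the dragonfly displacement, the juvenile heron population decline, the juvenile trout die-off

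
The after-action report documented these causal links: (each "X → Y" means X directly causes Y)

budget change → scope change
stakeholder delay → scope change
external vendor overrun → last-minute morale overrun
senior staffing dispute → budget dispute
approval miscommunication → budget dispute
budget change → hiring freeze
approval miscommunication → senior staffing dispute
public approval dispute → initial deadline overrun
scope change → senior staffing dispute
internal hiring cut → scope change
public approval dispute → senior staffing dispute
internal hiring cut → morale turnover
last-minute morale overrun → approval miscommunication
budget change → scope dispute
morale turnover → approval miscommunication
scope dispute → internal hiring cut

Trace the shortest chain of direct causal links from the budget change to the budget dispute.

the budget change → the scope change
the scope change → the senior staffing dispute
the senior staffing dispute → the budget dispute
Length: 3 steps.

the budget change → the scope change → the senior staffing dispute → the budget dispute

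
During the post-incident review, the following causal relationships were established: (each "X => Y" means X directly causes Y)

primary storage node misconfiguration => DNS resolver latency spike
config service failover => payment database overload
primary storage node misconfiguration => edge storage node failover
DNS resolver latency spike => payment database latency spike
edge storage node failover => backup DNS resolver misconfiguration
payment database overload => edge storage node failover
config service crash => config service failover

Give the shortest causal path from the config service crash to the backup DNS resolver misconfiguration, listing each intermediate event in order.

the config service crash → the config service failover
the config service failover → the payment database overload
the payment database overload → the edge storage node failover
the edge storage node failover → the backup DNS resolver misconfiguration
Length: 4 steps.

the config service crash → the config service failover → the payment database overload → the edge storage node failover → the backup DNS resolver misconfiguration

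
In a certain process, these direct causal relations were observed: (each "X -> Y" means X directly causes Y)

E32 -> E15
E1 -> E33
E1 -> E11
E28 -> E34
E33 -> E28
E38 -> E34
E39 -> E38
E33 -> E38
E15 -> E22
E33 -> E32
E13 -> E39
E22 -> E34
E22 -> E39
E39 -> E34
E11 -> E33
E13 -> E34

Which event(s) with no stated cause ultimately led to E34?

E1, E13

Tracing upstream from E34: E34 ← E28 ← E33 ← E1.
A separate upstream branch: E34 ← E13.
Each of those chain origins has no stated cause.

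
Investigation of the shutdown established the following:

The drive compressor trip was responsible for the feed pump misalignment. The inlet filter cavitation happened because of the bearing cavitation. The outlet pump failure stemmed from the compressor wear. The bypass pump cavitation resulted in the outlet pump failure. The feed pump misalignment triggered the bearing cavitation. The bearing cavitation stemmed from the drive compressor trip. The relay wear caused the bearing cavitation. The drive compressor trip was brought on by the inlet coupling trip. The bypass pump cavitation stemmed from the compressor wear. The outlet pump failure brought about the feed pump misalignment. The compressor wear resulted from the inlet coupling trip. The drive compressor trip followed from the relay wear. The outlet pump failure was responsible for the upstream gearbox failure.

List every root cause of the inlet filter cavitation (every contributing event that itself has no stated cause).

the inlet coupling trip, the relay wear

Tracing upstream from the inlet filter cavitation: the inlet filter cavitation ← the bearing cavitation ← the drive compressor trip ← the inlet coupling trip.
A separate upstream branch: the inlet filter cavitation ← the bearing cavitation ← the relay wear.
Each of those chain origins has no stated cause.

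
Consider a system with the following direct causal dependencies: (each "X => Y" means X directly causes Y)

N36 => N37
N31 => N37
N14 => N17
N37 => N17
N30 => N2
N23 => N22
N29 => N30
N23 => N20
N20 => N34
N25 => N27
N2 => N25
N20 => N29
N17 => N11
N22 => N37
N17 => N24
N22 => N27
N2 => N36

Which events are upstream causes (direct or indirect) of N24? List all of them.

N14, N17, N2, N20, N22, N23, N29, N30, N31, N36, N37

Immediate cause of N24: N17.
Further upstream: N31, N14, N23, N20, N29, N22, N30, N2, N36, N37.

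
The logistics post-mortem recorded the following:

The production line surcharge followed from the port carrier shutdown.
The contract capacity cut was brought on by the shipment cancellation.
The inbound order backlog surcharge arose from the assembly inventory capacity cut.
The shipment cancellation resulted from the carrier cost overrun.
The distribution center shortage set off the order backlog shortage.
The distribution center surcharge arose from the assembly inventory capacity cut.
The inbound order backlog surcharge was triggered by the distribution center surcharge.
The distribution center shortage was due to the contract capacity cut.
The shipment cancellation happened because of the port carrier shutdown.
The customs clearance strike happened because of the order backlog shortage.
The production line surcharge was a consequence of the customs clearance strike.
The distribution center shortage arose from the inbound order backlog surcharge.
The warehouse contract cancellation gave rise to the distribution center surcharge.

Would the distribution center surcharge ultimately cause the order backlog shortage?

Yes

There is a causal chain: the distribution center surcharge → the inbound order backlog surcharge → the distribution center shortage → the order backlog shortage.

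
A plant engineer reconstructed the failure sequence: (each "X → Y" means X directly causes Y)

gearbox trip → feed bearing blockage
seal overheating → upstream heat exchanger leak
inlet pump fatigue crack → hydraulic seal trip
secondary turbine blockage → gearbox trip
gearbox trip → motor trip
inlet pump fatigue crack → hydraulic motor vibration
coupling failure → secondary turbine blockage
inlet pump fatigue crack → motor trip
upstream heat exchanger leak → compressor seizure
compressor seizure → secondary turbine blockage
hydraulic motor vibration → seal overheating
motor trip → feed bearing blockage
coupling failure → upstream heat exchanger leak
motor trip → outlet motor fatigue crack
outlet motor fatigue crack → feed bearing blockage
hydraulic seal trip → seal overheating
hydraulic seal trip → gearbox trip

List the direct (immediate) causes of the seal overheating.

the hydraulic motor vibration, the hydraulic seal trip

Upstream contributors include the inlet pump fatigue crack, but only the hydraulic motor vibration, the hydraulic seal trip feed directly into the seal overheating.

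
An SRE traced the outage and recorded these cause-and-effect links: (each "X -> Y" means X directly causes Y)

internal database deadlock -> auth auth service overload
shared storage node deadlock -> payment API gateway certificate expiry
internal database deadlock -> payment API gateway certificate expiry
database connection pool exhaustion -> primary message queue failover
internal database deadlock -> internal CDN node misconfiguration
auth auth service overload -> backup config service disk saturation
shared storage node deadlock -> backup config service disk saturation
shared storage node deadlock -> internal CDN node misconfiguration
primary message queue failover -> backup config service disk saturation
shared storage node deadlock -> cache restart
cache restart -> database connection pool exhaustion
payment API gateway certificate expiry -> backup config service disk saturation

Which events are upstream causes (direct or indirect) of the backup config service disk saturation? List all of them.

Immediate causes of the backup config service disk saturation: the shared storage node deadlock, the payment API gateway certificate expiry, the auth auth service overload, the primary message queue failover.
Further upstream: the cache restart, the internal database deadlock, the database connection pool exhaustion.

the auth auth service overload, the cache restart, the database connection pool exhaustion, the internal database deadlock, the payment API gateway certificate expiry, the primary message queue failover, the shared storage node deadlock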